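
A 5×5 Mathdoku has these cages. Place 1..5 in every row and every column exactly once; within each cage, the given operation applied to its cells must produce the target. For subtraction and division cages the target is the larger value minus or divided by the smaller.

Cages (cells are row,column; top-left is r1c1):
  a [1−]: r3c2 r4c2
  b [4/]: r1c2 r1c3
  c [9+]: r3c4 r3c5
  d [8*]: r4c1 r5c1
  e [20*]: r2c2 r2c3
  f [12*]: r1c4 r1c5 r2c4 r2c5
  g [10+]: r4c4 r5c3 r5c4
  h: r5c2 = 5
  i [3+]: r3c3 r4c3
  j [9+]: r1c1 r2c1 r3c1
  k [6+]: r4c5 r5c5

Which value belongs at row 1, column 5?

Cage h is a single given cell; hence r5c2 = 5.
Column 2 already has 5, so r2c2 = 4.
Cage e needs two cells with product 20, which forces r2c3 = 5.
Column 2 already has 4, which forces r1c2 = 1.
Cage b's pair has quotient 4, leaving r1c3 = 4.
In row 1, 5 can only go at r1c1, so r1c1 = 5.
In row 2, 3 can only go at r2c1, so r2c1 = 3.
3 is placed in column 1, which forces r3c1 = 1.
Row 3 already has 1, leaving r3c3 = 2.
Column 3 now contains 2; hence r4c3 = 1.
Column 3 now contains 1, leaving r5c3 = 3.
2 is placed in row 3, which forces r3c2 = 3.
Cage a's pair has difference 1, leaving r4c2 = 2.
Row 4 already has 2, which forces r4c1 = 4.
4 is placed in row 4, leaving r4c5 = 5.
Cage d needs two cells with product 8, which forces r5c1 = 2.
Row 5 already has 2; hence r5c4 = 4.
Row 5 already has 2, so r5c5 = 1.
The 4 cells of cage f must have product 12; hence r1c4 = 2.
Cage f needs product 12, leaving r1c5 = 3.
Cage f has product 12, which forces r2c4 = 1.
Column 5 now contains 1; hence r2c5 = 2.
Column 4 already has 4, which forces r3c4 = 5.
Column 5 already has 5, so r3c5 = 4.
5 is placed in row 4; hence r4c4 = 3.
Filled in: 5 1 4 2 3 / 3 4 5 1 2 / 1 3 2 5 4 / 4 2 1 3 5 / 2 5 3 4 1.

3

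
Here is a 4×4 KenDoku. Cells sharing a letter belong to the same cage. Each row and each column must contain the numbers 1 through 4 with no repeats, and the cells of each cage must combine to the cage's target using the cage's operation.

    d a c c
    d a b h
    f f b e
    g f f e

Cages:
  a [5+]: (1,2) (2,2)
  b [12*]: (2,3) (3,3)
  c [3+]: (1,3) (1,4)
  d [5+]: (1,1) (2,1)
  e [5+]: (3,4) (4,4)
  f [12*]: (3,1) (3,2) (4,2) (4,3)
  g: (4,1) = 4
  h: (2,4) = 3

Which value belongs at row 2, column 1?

2

Cage h is a single given cell, which forces (2,4) = 3.
Cage g is given, leaving (4,1) = 4.
Cage d needs two cells with sum 5, which forces (1,1) = 3.
Cage d needs two cells with sum 5, which forces (2,1) = 2.
Row 2 already has 3, so (2,3) = 4.
Column 1 now contains 2; hence (3,1) = 1.
The two cells of cage b must have product 12, so (3,3) = 3.
The two cells of cage e must have sum 5, leaving (3,4) = 4.
The two cells of cage e must have sum 5, so (4,4) = 1.
The two cells of cage a must have sum 5, so (1,2) = 4.
The two cells of cage c must have sum 3, which forces (1,3) = 1.
1 is placed in column 4, so (1,4) = 2.
4 is placed in row 2, leaving (2,2) = 1.
Row 3 now contains 4; hence (3,2) = 2.
Cage f needs product 12, which forces (4,2) = 3.
Row 4 now contains 1; hence (4,3) = 2.
Filled in: 3 4 1 2 / 2 1 4 3 / 1 2 3 4 / 4 3 2 1.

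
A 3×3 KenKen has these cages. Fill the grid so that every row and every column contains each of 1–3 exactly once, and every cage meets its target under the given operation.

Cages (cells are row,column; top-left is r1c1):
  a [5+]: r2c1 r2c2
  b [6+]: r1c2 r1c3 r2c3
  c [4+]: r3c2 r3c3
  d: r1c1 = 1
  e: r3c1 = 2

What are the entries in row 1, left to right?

Cage d is given, so r1c1 = 1.
Cage e is given, leaving r3c1 = 2.
2 is placed in column 1, so r2c1 = 3.
Cage a's pair has sum 5, leaving r2c2 = 2.
Cage b needs sum 6; hence r2c3 = 1.
Column 3 now contains 1, leaving r3c3 = 3.
Column 2 already has 2, which forces r1c2 = 3.
3 is placed in column 3; hence r1c3 = 2.
Row 3 already has 3, so r3c2 = 1.
Completed grid: 1 3 2 / 3 2 1 / 2 1 3.

1 3 2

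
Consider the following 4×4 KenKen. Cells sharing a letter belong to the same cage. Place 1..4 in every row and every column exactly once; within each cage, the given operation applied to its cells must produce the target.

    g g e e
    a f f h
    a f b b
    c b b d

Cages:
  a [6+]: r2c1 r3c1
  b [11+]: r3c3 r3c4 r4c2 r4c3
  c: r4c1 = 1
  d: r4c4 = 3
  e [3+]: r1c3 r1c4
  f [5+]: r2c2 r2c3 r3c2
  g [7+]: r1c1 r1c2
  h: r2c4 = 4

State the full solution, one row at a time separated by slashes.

3 4 2 1 / 2 3 1 4 / 4 1 3 2 / 1 2 4 3

H is a freebie, so r2c4 = 4.
Cage c is a single given cell, leaving r4c1 = 1.
D is a freebie, so r4c4 = 3.
Row 2 now contains 4, which forces r2c1 = 2.
Row 2 now contains 2, leaving r2c3 = 1.
The two cells of cage a must have sum 6, leaving r3c1 = 4.
Row 3 now contains 4, which forces r3c3 = 3.
Column 1 now contains 4; hence r1c1 = 3.
The two cells of cage g must have sum 7, leaving r1c2 = 4.
Column 3 already has 1, which forces r1c3 = 2.
Cage e's pair has sum 3, so r1c4 = 1.
1 is placed in row 2, so r2c2 = 3.
The 3 cells of cage f must have sum 5, which forces r3c2 = 1.
The 4 cells of cage b must have sum 11, leaving r3c4 = 2.
Column 2 now contains 4, so r4c2 = 2.
Column 3 already has 2, leaving r4c3 = 4.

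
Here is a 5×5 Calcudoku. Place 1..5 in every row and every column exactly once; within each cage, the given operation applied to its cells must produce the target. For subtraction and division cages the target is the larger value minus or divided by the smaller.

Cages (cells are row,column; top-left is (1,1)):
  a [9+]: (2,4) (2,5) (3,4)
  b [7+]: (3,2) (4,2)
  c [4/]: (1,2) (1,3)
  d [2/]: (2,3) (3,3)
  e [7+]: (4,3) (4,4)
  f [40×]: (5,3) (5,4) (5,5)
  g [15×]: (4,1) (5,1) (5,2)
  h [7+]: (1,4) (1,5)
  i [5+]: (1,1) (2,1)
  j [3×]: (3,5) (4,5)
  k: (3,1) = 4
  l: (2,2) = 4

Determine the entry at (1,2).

Cage l is given; hence (2,2) = 4.
K is a freebie, so (3,1) = 4.
4 is placed in column 2, which forces (1,2) = 1.
Cage c's pair has quotient 4; hence (1,3) = 4.
In row 1, 3 can only go at (1,1), so (1,1) = 3.
3 is placed in column 1; hence (2,1) = 2.
Row 2 now contains 2, which forces (2,3) = 1.
Column 3 now contains 1; hence (3,3) = 2.
The 3 cells of cage g must have product 15, so (5,2) = 3.
2 is placed in column 3; hence (5,3) = 5.
Row 3 now contains 2, leaving (3,2) = 5.
Cage a has sum 9, so (3,4) = 1.
1 is placed in row 3; hence (3,5) = 3.
Cage g has product 15, so (4,1) = 5.
Cage b's pair has sum 7; hence (4,2) = 2.
Column 3 now contains 5, so (4,3) = 3.
The two cells of cage e must have sum 7, leaving (4,4) = 4.
Column 5 already has 3, which forces (4,5) = 1.
Row 5 now contains 5, which forces (5,1) = 1.
Column 4 already has 4, which forces (5,4) = 2.
Row 5 already has 2; hence (5,5) = 4.
Column 4 now contains 2, which forces (1,4) = 5.
Cage h needs two cells with sum 7; hence (1,5) = 2.
The 3 cells of cage a must have sum 9, leaving (2,4) = 3.
Column 5 already has 3, leaving (2,5) = 5.
Filled in: 3 1 4 5 2 / 2 4 1 3 5 / 4 5 2 1 3 / 5 2 3 4 1 / 1 3 5 2 4.

1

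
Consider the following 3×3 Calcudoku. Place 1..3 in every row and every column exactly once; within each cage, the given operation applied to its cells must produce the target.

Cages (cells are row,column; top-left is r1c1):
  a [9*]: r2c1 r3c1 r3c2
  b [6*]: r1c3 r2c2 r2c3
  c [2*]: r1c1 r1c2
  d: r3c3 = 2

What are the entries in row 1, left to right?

2 1 3

The 3 cells of cage a must have product 9, so r2c1 = 3.
Cage a has product 9; hence r3c1 = 1.
Cage a needs product 9, so r3c2 = 3.
Cage d is given; hence r3c3 = 2.
Column 1 now contains 1, which forces r1c1 = 2.
The two cells of cage c must have product 2, so r1c2 = 1.
Cage b needs product 6, so r1c3 = 3.
Cage b has product 6, leaving r2c2 = 2.
Column 3 already has 2, which forces r2c3 = 1.
Completed grid: 2 1 3 / 3 2 1 / 1 3 2.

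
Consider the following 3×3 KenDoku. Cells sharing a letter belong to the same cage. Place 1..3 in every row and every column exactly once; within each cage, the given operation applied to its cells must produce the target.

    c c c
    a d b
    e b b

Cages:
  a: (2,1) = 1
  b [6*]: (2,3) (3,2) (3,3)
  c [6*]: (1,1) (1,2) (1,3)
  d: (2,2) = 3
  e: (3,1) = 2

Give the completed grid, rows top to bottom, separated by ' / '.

Cage a is a single given cell, which forces (2,1) = 1.
Cage d is a single given cell, so (2,2) = 3.
3 is placed in row 2; hence (2,3) = 2.
Cage e is a single given cell; hence (3,1) = 2.
Row 3 now contains 2, which forces (3,2) = 1.
Row 3 now contains 1, which forces (3,3) = 3.
Column 1 now contains 2, so (1,1) = 3.
Column 2 now contains 1, so (1,2) = 2.
Column 3 already has 3, leaving (1,3) = 1.

3 2 1 / 1 3 2 / 2 1 3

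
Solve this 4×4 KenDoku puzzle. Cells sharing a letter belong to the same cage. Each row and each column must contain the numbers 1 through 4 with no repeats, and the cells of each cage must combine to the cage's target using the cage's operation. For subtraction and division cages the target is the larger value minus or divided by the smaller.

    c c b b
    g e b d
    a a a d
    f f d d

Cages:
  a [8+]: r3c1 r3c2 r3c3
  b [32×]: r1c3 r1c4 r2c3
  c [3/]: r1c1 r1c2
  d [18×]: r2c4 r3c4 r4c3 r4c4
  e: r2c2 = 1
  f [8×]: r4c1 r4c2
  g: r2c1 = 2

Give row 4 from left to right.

4 2 3 1

Cage b has product 32, so r1c3 = 2.
Cage b needs product 32, so r1c4 = 4.
Cage g is given; hence r2c1 = 2.
E is a freebie, leaving r2c2 = 1.
Cage b has product 32, leaving r2c3 = 4.
Row 2 already has 1, leaving r2c4 = 3.
Column 1 now contains 2, so r4c1 = 4.
4 is placed in row 4, leaving r4c2 = 2.
Cage d needs product 18, so r4c3 = 3.
2 is placed in row 4; hence r4c4 = 1.
Cage c needs two cells with quotient 3, so r1c1 = 1.
Column 2 now contains 1, which forces r1c2 = 3.
Cage a has sum 8, so r3c1 = 3.
The 3 cells of cage a must have sum 8, leaving r3c2 = 4.
Column 3 now contains 3, which forces r3c3 = 1.
Column 4 already has 1, leaving r3c4 = 2.
The full grid is 1 3 2 4 / 2 1 4 3 / 3 4 1 2 / 4 2 3 1.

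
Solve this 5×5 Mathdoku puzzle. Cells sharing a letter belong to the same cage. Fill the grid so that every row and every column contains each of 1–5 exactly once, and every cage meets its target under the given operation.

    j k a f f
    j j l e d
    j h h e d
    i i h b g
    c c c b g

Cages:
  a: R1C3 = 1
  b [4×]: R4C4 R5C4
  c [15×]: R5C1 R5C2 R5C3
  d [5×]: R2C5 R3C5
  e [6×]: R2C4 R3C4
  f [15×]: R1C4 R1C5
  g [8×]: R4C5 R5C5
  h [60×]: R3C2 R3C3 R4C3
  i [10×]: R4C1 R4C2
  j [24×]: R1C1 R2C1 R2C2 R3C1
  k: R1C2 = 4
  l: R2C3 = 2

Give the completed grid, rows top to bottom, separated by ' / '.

Cage k is a single given cell; hence R1C2 = 4.
A is a freebie; hence R1C3 = 1.
Cage l is a single given cell, which forces R2C3 = 2.
Row 2 now contains 2, which forces R2C4 = 3.
3 is placed in column 4, leaving R3C4 = 2.
Cage j needs product 24, leaving R1C1 = 2.
3 is placed in column 4; hence R1C4 = 5.
Cage f's pair has product 15, leaving R1C5 = 3.
Cage j needs product 24, which forces R2C1 = 4.
Row 2 already has 3; hence R2C2 = 1.
1 is placed in row 2, which forces R2C5 = 5.
The 4 cells of cage j must have product 24, so R3C1 = 3.
Row 3 now contains 3, which forces R3C2 = 5.
Row 3 already has 5, so R3C3 = 4.
5 is placed in column 5, which forces R3C5 = 1.
Column 1 already has 2, which forces R4C1 = 5.
Column 2 now contains 5, so R4C2 = 2.
Row 4 already has 5, so R4C3 = 3.
2 is placed in row 4, so R4C5 = 4.
Column 1 now contains 5; hence R5C1 = 1.
Column 2 now contains 5; hence R5C2 = 3.
Column 3 already has 3, which forces R5C3 = 5.
1 is placed in row 5, which forces R5C4 = 4.
Column 5 already has 4; hence R5C5 = 2.
4 is placed in row 4, which forces R4C4 = 1.

2 4 1 5 3 / 4 1 2 3 5 / 3 5 4 2 1 / 5 2 3 1 4 / 1 3 5 4 2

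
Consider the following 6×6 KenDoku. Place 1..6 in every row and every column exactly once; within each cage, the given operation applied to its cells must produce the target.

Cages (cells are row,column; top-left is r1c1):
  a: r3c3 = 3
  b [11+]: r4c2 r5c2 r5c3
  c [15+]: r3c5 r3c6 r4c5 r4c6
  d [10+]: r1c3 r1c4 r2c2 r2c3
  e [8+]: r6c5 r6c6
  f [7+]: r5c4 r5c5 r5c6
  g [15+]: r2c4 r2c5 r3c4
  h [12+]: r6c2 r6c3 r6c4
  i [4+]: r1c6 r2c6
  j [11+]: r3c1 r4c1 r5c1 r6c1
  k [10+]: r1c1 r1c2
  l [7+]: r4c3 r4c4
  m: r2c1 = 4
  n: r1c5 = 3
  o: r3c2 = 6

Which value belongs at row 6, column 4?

N is a freebie, so r1c5 = 3.
Row 1 now contains 3, which forces r1c6 = 1.
Cage m is given; hence r2c1 = 4.
Column 6 already has 1, so r2c6 = 3.
Cage o is given, which forces r3c2 = 6.
A is a freebie, leaving r3c3 = 3.
4 is placed in column 1, leaving r1c1 = 6.
Column 2 already has 6, which forces r1c2 = 4.
Cage g needs sum 15, so r3c4 = 4.
In row 5, 6 can only go at r5c3, so r5c3 = 6.
In row 5, 5 can only go at r5c1, so r5c1 = 5.
In row 5, 3 can only go at r5c2, so r5c2 = 3.
Column 2 now contains 3, so r4c2 = 2.
Cage d has sum 10, leaving r1c3 = 5.
The 4 cells of cage d must have sum 10, which forces r1c4 = 2.
2 is placed in column 2, which forces r2c2 = 1.
Cage d has sum 10, which forces r2c3 = 2.
Cage c has sum 15, leaving r3c5 = 1.
Cage c has sum 15, so r3c6 = 5.
Cage c has sum 15, so r4c5 = 5.
The 4 cells of cage c must have sum 15, leaving r4c6 = 4.
2 is placed in column 4; hence r5c4 = 1.
Column 6 already has 4, leaving r5c6 = 2.
Column 2 now contains 1, which forces r6c2 = 5.
Column 6 already has 2; hence r6c6 = 6.
Cage g needs sum 15; hence r2c4 = 5.
Column 5 already has 5, leaving r2c5 = 6.
1 is placed in row 3, leaving r3c1 = 2.
4 is placed in row 4, leaving r4c3 = 1.
Cage l needs two cells with sum 7, leaving r4c4 = 6.
Row 5 now contains 2, which forces r5c5 = 4.
Cage h needs sum 12, leaving r6c3 = 4.
Row 6 already has 6, so r6c4 = 3.
Row 6 already has 6, which forces r6c5 = 2.
Row 4 already has 1, which forces r4c1 = 3.
3 is placed in row 6, so r6c1 = 1.
Completed grid: 6 4 5 2 3 1 / 4 1 2 5 6 3 / 2 6 3 4 1 5 / 3 2 1 6 5 4 / 5 3 6 1 4 2 / 1 5 4 3 2 6.

3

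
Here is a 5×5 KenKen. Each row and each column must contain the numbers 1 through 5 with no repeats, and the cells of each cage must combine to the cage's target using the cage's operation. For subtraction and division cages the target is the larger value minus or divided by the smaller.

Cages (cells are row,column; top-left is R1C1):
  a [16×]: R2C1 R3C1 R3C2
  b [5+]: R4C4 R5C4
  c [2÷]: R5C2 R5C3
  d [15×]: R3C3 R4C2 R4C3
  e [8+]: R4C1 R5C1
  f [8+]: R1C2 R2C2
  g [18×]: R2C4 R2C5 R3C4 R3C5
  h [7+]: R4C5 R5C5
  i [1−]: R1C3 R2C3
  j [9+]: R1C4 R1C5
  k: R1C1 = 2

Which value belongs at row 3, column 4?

K is a freebie; hence R1C1 = 2.
Column 1 now contains 2, so R2C1 = 4.
Column 1 now contains 4, leaving R3C1 = 1.
Cage a has product 16; hence R3C2 = 4.
In row 1, 1 can only go at R1C3, so R1C3 = 1.
The two cells of cage i must have difference 1; hence R2C3 = 2.
Cage d needs product 15, so R4C2 = 1.
Column 2 now contains 1, which forces R5C2 = 2.
Column 3 now contains 2, so R5C3 = 4.
Row 1 needs a 3, and only R1C2 is open for it.
Column 2 now contains 3, which forces R2C2 = 5.
The only place for 5 in row 3 is R3C3.
5 is placed in column 3, leaving R4C3 = 3.
Row 4 now contains 3, leaving R4C1 = 5.
Cage e's pair has sum 8, leaving R5C1 = 3.
Row 5 now contains 3, which forces R5C4 = 1.
Row 5 now contains 3, which forces R5C5 = 5.
Cage j needs two cells with sum 9, so R1C4 = 5.
5 is placed in column 5; hence R1C5 = 4.
Column 4 now contains 1, so R2C4 = 3.
Cage g needs product 18, leaving R2C5 = 1.
The 4 cells of cage g must have product 18; hence R3C4 = 2.
Cage g has product 18, so R3C5 = 3.
The two cells of cage b must have sum 5; hence R4C4 = 4.
Cage h's pair has sum 7, which forces R4C5 = 2.
Filled in: 2 3 1 5 4 / 4 5 2 3 1 / 1 4 5 2 3 / 5 1 3 4 2 / 3 2 4 1 5.

2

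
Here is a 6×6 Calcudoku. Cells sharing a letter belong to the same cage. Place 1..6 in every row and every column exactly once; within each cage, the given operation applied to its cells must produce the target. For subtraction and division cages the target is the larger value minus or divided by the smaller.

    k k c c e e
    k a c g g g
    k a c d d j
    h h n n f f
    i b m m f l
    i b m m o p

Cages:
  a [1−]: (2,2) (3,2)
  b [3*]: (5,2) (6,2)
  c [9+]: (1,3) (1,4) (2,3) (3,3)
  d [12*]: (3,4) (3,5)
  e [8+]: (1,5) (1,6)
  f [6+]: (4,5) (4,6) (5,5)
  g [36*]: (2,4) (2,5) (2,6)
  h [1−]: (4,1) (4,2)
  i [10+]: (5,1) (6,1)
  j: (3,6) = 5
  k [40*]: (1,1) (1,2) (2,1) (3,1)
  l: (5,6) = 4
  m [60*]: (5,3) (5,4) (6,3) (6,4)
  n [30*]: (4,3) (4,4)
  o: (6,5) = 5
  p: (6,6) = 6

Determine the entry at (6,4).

Cage j is given, so (3,6) = 5.
Cage l is a single given cell, which forces (5,6) = 4.
Cage o is given, leaving (6,5) = 5.
Cage p is a single given cell, leaving (6,6) = 6.
Cage e needs two cells with sum 8, leaving (1,5) = 6.
The two cells of cage e must have sum 8, so (1,6) = 2.
Column 6 now contains 2; hence (2,6) = 3.
Column 6 now contains 3, which forces (4,6) = 1.
4 is placed in row 5, so (5,1) = 6.
Row 6 already has 6, so (6,1) = 4.
Cage k has product 40, leaving (1,2) = 4.
Cage g needs product 36; hence (2,4) = 6.
Row 2 already has 3, leaving (2,5) = 2.
6 is placed in column 4, which forces (4,4) = 5.
Column 4 already has 5, so (5,4) = 2.
Column 4 already has 2, leaving (6,4) = 3.
Column 4 already has 3, leaving (1,4) = 1.
Cage k has product 40, which forces (3,1) = 2.
2 is placed in row 3, so (3,2) = 6.
Column 4 already has 3, leaving (3,4) = 4.
Cage d needs two cells with product 12, which forces (3,5) = 3.
Column 1 already has 2, which forces (4,1) = 3.
Row 4 now contains 3, leaving (4,2) = 2.
Row 4 now contains 5; hence (4,3) = 6.
Cage f needs sum 6, so (4,5) = 4.
Cage b needs two cells with product 3, so (5,2) = 3.
Row 5 now contains 2, which forces (5,3) = 5.
Cage f has sum 6; hence (5,5) = 1.
3 is placed in row 6, which forces (6,2) = 1.
3 is placed in row 6; hence (6,3) = 2.
1 is placed in row 1, leaving (1,1) = 5.
5 is placed in column 3, leaving (1,3) = 3.
Cage k needs product 40, which forces (2,1) = 1.
Column 2 already has 1, which forces (2,2) = 5.
The 4 cells of cage c must have sum 9, which forces (2,3) = 4.
Row 3 already has 4; hence (3,3) = 1.
Completed grid: 5 4 3 1 6 2 / 1 5 4 6 2 3 / 2 6 1 4 3 5 / 3 2 6 5 4 1 / 6 3 5 2 1 4 / 4 1 2 3 5 6.

3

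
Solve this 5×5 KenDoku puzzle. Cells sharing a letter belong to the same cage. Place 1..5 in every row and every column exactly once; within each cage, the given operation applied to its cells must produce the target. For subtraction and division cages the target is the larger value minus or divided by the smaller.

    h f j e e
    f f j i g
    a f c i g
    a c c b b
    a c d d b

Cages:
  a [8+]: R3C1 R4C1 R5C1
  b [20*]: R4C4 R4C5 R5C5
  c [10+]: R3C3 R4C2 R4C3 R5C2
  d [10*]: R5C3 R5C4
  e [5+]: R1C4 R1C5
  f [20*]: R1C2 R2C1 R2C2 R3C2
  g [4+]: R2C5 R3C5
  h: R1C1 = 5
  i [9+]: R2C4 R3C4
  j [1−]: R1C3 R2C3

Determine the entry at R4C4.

1

Cage h is a single given cell, which forces R1C1 = 5.
Column 1 needs a 2, and only R2C1 is open for it.
Column 4 needs a 3, and only R1C4 is open for it.
Cage e's pair has sum 5, which forces R1C5 = 2.
2 is placed in row 1, so R1C2 = 1.
2 is placed in row 1, leaving R1C3 = 4.
The 4 cells of cage f must have product 20; hence R2C2 = 5.
Row 2 now contains 5, which forces R2C3 = 3.
Row 2 now contains 5; hence R2C4 = 4.
Row 2 already has 3, leaving R2C5 = 1.
The 4 cells of cage f must have product 20, so R3C2 = 2.
Column 4 already has 4, so R3C4 = 5.
Column 5 already has 1, so R3C5 = 3.
Column 4 now contains 5, so R4C4 = 1.
Column 4 now contains 5, leaving R5C4 = 2.
5 is placed in row 3; hence R3C3 = 1.
Cage c has sum 10, leaving R4C3 = 2.
Row 5 now contains 2, leaving R5C3 = 5.
Row 5 now contains 5, so R5C5 = 4.
Row 3 already has 1, so R3C1 = 4.
The 3 cells of cage a must have sum 8, which forces R4C1 = 3.
Cage c has sum 10, leaving R4C2 = 4.
Column 5 now contains 4, so R4C5 = 5.
Cage a needs sum 8, which forces R5C1 = 1.
Row 5 already has 4, so R5C2 = 3.
The full grid is 5 1 4 3 2 / 2 5 3 4 1 / 4 2 1 5 3 / 3 4 2 1 5 / 1 3 5 2 4.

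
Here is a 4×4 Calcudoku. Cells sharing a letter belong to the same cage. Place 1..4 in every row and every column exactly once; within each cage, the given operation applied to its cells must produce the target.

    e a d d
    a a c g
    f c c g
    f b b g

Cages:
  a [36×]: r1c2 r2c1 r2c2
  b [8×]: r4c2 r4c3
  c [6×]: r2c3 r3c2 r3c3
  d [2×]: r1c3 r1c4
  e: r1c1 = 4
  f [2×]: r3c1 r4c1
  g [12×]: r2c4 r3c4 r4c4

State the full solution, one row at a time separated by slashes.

Cage e is given, leaving r1c1 = 4.
Cage a has product 36, which forces r1c2 = 3.
Cage a has product 36, leaving r2c1 = 3.
Cage a has product 36; hence r2c2 = 4.
Row 2 already has 4, leaving r2c4 = 1.
Column 2 now contains 4, which forces r4c2 = 2.
Row 4 already has 2, which forces r4c3 = 4.
4 is placed in row 4, leaving r4c4 = 3.
The two cells of cage d must have product 2, which forces r1c3 = 1.
Column 4 now contains 1, which forces r1c4 = 2.
Row 2 now contains 1, which forces r2c3 = 2.
Cage f needs two cells with product 2, which forces r3c1 = 2.
Column 2 already has 2, leaving r3c2 = 1.
The 3 cells of cage c must have product 6; hence r3c3 = 3.
Column 4 now contains 3, which forces r3c4 = 4.
Row 4 already has 2; hence r4c1 = 1.

4 3 1 2 / 3 4 2 1 / 2 1 3 4 / 1 2 4 3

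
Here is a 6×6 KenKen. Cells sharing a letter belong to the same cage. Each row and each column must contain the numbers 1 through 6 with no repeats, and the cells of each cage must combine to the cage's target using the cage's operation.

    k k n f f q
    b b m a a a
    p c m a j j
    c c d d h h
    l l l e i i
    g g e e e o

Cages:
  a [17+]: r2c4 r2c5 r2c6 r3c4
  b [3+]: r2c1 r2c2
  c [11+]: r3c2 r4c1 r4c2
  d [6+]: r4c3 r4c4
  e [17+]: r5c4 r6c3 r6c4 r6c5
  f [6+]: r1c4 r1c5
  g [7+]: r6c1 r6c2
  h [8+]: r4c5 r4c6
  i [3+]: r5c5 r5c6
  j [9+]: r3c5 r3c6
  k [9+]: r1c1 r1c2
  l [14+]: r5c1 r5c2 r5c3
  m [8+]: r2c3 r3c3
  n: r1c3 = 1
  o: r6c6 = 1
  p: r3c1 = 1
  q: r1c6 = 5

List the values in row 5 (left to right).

Cage n is a single given cell, so r1c3 = 1.
Cage q is a single given cell, leaving r1c6 = 5.
Cage p is given; hence r3c1 = 1.
Cage o is given, leaving r6c6 = 1.
Column 1 already has 1, which forces r2c1 = 2.
Cage b needs two cells with sum 3, so r2c2 = 1.
Cage i's pair has sum 3; hence r5c5 = 1.
1 is placed in column 6; hence r5c6 = 2.
Row 4 needs a 1, and only r4c4 is open for it.
Cage d's pair has sum 6; hence r4c3 = 5.
Row 4 now contains 5, leaving r4c5 = 2.
The two cells of cage f must have sum 6; hence r1c4 = 2.
Column 5 now contains 2, so r1c5 = 4.
Cage m's pair has sum 8, which forces r2c3 = 6.
Cage m needs two cells with sum 8; hence r3c3 = 2.
The two cells of cage h must have sum 8, which forces r4c6 = 6.
6 is placed in column 3; hence r5c3 = 3.
3 is placed in column 3, which forces r6c3 = 4.
The 4 cells of cage a must have sum 17, so r2c5 = 5.
Row 3 now contains 2, so r3c2 = 4.
Cage a needs sum 17, so r3c4 = 5.
Column 5 already has 5, so r3c5 = 6.
Row 3 now contains 4; hence r3c6 = 3.
Cage c has sum 11, leaving r4c1 = 4.
Row 4 already has 6; hence r4c2 = 3.
Column 4 already has 5, so r5c4 = 4.
The two cells of cage g must have sum 7, which forces r6c1 = 5.
The two cells of cage g must have sum 7; hence r6c2 = 2.
6 is placed in column 5, which forces r6c5 = 3.
Cage k's pair has sum 9; hence r1c1 = 3.
Column 2 already has 3, which forces r1c2 = 6.
Column 4 already has 4, leaving r2c4 = 3.
Column 6 now contains 3, so r2c6 = 4.
5 is placed in column 1, which forces r5c1 = 6.
Cage l needs sum 14, which forces r5c2 = 5.
Row 6 already has 3; hence r6c4 = 6.
Completed grid: 3 6 1 2 4 5 / 2 1 6 3 5 4 / 1 4 2 5 6 3 / 4 3 5 1 2 6 / 6 5 3 4 1 2 / 5 2 4 6 3 1.

6 5 3 4 1 2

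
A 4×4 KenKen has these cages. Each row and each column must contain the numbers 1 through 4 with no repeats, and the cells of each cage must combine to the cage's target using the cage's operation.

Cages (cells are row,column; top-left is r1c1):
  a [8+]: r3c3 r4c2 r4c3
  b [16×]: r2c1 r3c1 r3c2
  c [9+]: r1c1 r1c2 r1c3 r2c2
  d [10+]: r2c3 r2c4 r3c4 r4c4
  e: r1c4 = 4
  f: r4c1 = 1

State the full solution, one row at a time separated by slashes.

3 1 2 4 / 2 3 4 1 / 4 2 1 3 / 1 4 3 2

Cage e is a single given cell, which forces r1c4 = 4.
Cage f is given, so r4c1 = 1.
Cage b needs product 16; hence r2c1 = 2.
Cage c needs sum 9, which forces r2c2 = 3.
Cage d has sum 10; hence r2c3 = 4.
Row 2 already has 3, leaving r2c4 = 1.
Column 1 now contains 1, so r3c1 = 4.
The 3 cells of cage b must have product 16, leaving r3c2 = 2.
Row 3 already has 2, so r3c4 = 3.
Column 2 now contains 2, which forces r4c2 = 4.
Column 4 now contains 3, so r4c4 = 2.
Column 1 already has 2, which forces r1c1 = 3.
Column 2 now contains 2, leaving r1c2 = 1.
Cage c has sum 9, which forces r1c3 = 2.
Row 3 already has 3; hence r3c3 = 1.
2 is placed in row 4, leaving r4c3 = 3.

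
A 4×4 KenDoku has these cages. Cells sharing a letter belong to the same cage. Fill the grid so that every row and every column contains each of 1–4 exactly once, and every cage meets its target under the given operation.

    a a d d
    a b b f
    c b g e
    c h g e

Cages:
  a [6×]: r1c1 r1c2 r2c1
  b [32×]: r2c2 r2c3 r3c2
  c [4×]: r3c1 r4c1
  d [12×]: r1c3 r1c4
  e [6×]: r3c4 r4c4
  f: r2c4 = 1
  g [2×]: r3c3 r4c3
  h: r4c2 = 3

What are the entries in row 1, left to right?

2 1 3 4

Cage b has product 32, so r2c2 = 2.
Cage b has product 32, leaving r2c3 = 4.
Cage f is given, so r2c4 = 1.
Cage b has product 32; hence r3c2 = 4.
H is a freebie, so r4c2 = 3.
3 is placed in row 4, so r4c4 = 2.
The 3 cells of cage a must have product 6, leaving r1c1 = 2.
3 is placed in column 2, which forces r1c2 = 1.
Column 3 already has 4; hence r1c3 = 3.
Cage d needs two cells with product 12, leaving r1c4 = 4.
Row 2 already has 1, leaving r2c1 = 3.
Row 3 now contains 4, which forces r3c1 = 1.
The two cells of cage g must have product 2, which forces r3c3 = 2.
Column 4 now contains 2, so r3c4 = 3.
Cage c's pair has product 4, which forces r4c1 = 4.
2 is placed in row 4, so r4c3 = 1.
Completed grid: 2 1 3 4 / 3 2 4 1 / 1 4 2 3 / 4 3 1 2.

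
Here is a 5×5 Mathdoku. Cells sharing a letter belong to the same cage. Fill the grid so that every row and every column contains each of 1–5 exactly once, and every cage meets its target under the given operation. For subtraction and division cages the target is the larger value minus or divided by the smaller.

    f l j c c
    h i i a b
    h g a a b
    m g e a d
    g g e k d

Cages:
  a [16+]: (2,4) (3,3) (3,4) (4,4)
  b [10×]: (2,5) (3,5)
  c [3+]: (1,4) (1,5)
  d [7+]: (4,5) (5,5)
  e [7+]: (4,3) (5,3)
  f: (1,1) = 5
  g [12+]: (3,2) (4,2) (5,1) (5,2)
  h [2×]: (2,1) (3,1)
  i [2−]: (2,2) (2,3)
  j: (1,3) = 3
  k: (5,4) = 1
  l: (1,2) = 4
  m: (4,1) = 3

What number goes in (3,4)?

3

Cage f is given; hence (1,1) = 5.
Cage l is given, so (1,2) = 4.
J is a freebie; hence (1,3) = 3.
Cage m is a single given cell, which forces (4,1) = 3.
K is a freebie; hence (5,4) = 1.
Column 4 already has 1, leaving (1,4) = 2.
Cage c's pair has sum 3, which forces (1,5) = 1.
Cage a has sum 16, which forces (3,3) = 4.
Cage i's pair has difference 2; hence (2,2) = 3.
Cage a has sum 16; hence (3,4) = 3.
The 4 cells of cage g must have sum 12, which forces (5,1) = 4.
Row 2 needs a 4, and only (2,4) is open for it.
4 is placed in column 4, so (4,4) = 5.
Row 4 already has 5, so (4,3) = 2.
Row 4 already has 2, so (4,5) = 4.
Cage e needs two cells with sum 7, which forces (5,3) = 5.
5 is placed in row 5; hence (5,5) = 3.
Column 3 now contains 5; hence (2,3) = 1.
Cage g has sum 12, leaving (3,2) = 5.
Row 3 already has 5, so (3,5) = 2.
Row 4 already has 2; hence (4,2) = 1.
5 is placed in row 5; hence (5,2) = 2.
Row 2 already has 1, leaving (2,1) = 2.
Column 5 already has 2, which forces (2,5) = 5.
Row 3 now contains 2; hence (3,1) = 1.
The full grid is 5 4 3 2 1 / 2 3 1 4 5 / 1 5 4 3 2 / 3 1 2 5 4 / 4 2 5 1 3.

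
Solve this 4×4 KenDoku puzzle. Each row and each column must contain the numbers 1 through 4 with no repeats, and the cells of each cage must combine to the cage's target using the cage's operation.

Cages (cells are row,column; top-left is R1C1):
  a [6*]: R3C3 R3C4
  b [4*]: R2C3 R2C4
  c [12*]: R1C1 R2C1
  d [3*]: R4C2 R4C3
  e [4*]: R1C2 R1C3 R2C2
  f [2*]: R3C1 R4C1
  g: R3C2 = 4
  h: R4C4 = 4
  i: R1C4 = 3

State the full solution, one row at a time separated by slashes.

Cage i is a single given cell, leaving R1C4 = 3.
Cage g is given, so R3C2 = 4.
Column 4 now contains 3, leaving R3C4 = 2.
Cage h is a single given cell; hence R4C4 = 4.
Row 1 now contains 3, which forces R1C1 = 4.
4 is placed in column 2, leaving R1C2 = 1.
Cage e has product 4, so R1C3 = 2.
Cage c's pair has product 12; hence R2C1 = 3.
Cage e needs product 4; hence R2C2 = 2.
The two cells of cage b must have product 4, so R2C3 = 4.
Column 4 already has 4, leaving R2C4 = 1.
Row 3 already has 2, which forces R3C1 = 1.
Row 3 already has 2, which forces R3C3 = 3.
Cage f needs two cells with product 2, so R4C1 = 2.
1 is placed in column 2, so R4C2 = 3.
Column 3 now contains 3, leaving R4C3 = 1.

4 1 2 3 / 3 2 4 1 / 1 4 3 2 / 2 3 1 4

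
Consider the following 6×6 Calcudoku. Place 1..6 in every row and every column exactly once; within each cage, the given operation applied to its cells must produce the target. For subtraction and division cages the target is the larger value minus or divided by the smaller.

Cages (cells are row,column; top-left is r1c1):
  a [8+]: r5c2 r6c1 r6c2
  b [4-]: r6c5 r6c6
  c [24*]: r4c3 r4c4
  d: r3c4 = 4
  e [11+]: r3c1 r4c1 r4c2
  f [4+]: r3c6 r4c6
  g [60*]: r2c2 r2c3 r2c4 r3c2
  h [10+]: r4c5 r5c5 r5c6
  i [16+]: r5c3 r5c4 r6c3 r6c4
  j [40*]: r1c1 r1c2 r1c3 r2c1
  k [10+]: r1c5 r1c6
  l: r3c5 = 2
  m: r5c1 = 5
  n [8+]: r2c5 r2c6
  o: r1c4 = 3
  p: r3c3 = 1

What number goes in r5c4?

2

Cage o is a single given cell, which forces r1c4 = 3.
Cage p is a single given cell, which forces r3c3 = 1.
D is a freebie, leaving r3c4 = 4.
Cage l is given, which forces r3c5 = 2.
Row 3 now contains 1, which forces r3c6 = 3.
Column 4 now contains 4, so r4c4 = 6.
Column 6 already has 3, leaving r4c6 = 1.
M is a freebie, so r5c1 = 5.
5 is placed in column 1, leaving r3c1 = 6.
6 is placed in row 3; hence r3c2 = 5.
Row 4 already has 6, so r4c3 = 4.
The 4 cells of cage i must have sum 16, so r6c4 = 5.
5 is placed in row 6, leaving r6c6 = 2.
The 4 cells of cage j must have product 40, which forces r1c3 = 5.
Cage n's pair has sum 8, so r2c5 = 3.
2 is placed in column 6, so r2c6 = 5.
Column 5 now contains 3, which forces r4c5 = 5.
Cage i needs sum 16, so r5c4 = 2.
Cage h has sum 10, which forces r5c5 = 1.
Cage b needs two cells with difference 4; hence r6c5 = 6.
Column 5 now contains 6; hence r1c5 = 4.
The two cells of cage k must have sum 10, so r1c6 = 6.
Column 4 already has 2, which forces r2c4 = 1.
Cage i needs sum 16, so r5c3 = 6.
Cage h has sum 10, which forces r5c6 = 4.
Row 6 already has 6, so r6c3 = 3.
Cage j needs product 40, leaving r2c1 = 4.
The 4 cells of cage g must have product 60, so r2c2 = 6.
6 is placed in column 3, which forces r2c3 = 2.
Row 5 already has 4, so r5c2 = 3.
Column 1 already has 4, so r6c1 = 1.
Row 6 already has 1, so r6c2 = 4.
1 is placed in column 1, so r1c1 = 2.
The 4 cells of cage j must have product 40, so r1c2 = 1.
Cage e needs sum 11; hence r4c1 = 3.
Column 2 already has 3, leaving r4c2 = 2.
Filled in: 2 1 5 3 4 6 / 4 6 2 1 3 5 / 6 5 1 4 2 3 / 3 2 4 6 5 1 / 5 3 6 2 1 4 / 1 4 3 5 6 2.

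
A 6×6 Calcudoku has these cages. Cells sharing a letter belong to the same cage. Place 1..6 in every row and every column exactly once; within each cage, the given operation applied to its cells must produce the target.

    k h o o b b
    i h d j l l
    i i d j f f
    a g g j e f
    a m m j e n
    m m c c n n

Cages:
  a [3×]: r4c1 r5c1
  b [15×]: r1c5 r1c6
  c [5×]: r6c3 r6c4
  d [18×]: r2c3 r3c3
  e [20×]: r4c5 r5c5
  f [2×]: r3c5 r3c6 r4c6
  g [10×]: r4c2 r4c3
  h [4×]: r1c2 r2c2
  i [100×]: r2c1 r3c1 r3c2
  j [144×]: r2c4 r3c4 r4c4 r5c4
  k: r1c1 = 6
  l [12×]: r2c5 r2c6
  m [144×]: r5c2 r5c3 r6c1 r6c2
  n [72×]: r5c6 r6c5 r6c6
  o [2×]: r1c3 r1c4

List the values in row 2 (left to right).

Cage k is given, which forces r1c1 = 6.
The 3 cells of cage i must have product 100, so r2c1 = 5.
Cage i needs product 100; hence r3c1 = 4.
The 3 cells of cage i must have product 100, so r3c2 = 5.
Cage f needs product 2, so r3c5 = 1.
The 3 cells of cage f must have product 2, leaving r3c6 = 2.
Column 2 now contains 5; hence r4c2 = 2.
Row 4 already has 2, which forces r4c3 = 5.
5 is placed in row 4, leaving r4c5 = 4.
Cage f needs product 2; hence r4c6 = 1.
Column 5 now contains 4; hence r5c5 = 5.
5 is placed in column 3; hence r6c3 = 1.
1 is placed in row 6, which forces r6c4 = 5.
1 is placed in column 3, so r1c3 = 2.
The two cells of cage o must have product 2, which forces r1c4 = 1.
Column 5 now contains 5, which forces r1c5 = 3.
Cage b's pair has product 15, which forces r1c6 = 5.
3 is placed in column 5, leaving r2c5 = 2.
Row 4 now contains 1, leaving r4c1 = 3.
Row 4 already has 3, which forces r4c4 = 6.
Cage a's pair has product 3, which forces r5c1 = 1.
Column 1 already has 3, which forces r6c1 = 2.
3 is placed in column 5; hence r6c5 = 6.
Row 1 already has 1, so r1c2 = 4.
The two cells of cage h must have product 4, so r2c2 = 1.
Row 2 already has 2, which forces r2c4 = 4.
The two cells of cage l must have product 12, leaving r2c6 = 6.
Column 4 now contains 6; hence r3c4 = 3.
Cage j needs product 144, which forces r5c4 = 2.
Column 2 now contains 4, which forces r6c2 = 3.
Row 6 now contains 3, so r6c6 = 4.
Row 2 already has 6, so r2c3 = 3.
3 is placed in row 3, so r3c3 = 6.
3 is placed in column 2, which forces r5c2 = 6.
Cage m has product 144, leaving r5c3 = 4.
Column 6 now contains 4, leaving r5c6 = 3.
Filled in: 6 4 2 1 3 5 / 5 1 3 4 2 6 / 4 5 6 3 1 2 / 3 2 5 6 4 1 / 1 6 4 2 5 3 / 2 3 1 5 6 4.

5 1 3 4 2 6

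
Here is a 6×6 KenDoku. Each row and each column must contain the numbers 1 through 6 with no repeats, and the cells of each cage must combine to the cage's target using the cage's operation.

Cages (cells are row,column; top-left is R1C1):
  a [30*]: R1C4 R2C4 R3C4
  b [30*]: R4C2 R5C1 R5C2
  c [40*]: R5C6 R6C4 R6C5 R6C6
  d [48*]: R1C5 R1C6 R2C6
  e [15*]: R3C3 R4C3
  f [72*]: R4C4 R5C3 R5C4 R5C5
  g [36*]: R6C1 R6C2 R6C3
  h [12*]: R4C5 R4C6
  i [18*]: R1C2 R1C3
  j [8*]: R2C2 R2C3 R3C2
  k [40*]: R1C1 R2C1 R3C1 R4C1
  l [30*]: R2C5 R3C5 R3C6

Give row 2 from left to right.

The 3 cells of cage d must have product 48; hence R2C6 = 6.
The two cells of cage i must have product 18, leaving R1C2 = 3.
{3, 5} are confined to R3C3 and R4C3 in column 3; hence R1C3 = 6.
6 is placed in column 3, which forces R6C3 = 2.
Cage c has product 40, so R5C6 = 2.
The 3 cells of cage g must have product 36; hence R6C1 = 3.
Row 6 now contains 2, which forces R6C2 = 6.
Cage d needs product 48; hence R1C5 = 2.
Column 6 now contains 2, so R1C6 = 4.
Column 6 now contains 4, so R4C6 = 3.
The 3 cells of cage b must have product 30; hence R5C1 = 6.
The two cells of cage e must have product 15, so R3C3 = 3.
Cage l needs product 30, which forces R3C5 = 6.
Row 4 already has 3, leaving R4C3 = 5.
The 4 cells of cage f must have product 72; hence R4C4 = 6.
Row 4 already has 3, leaving R4C5 = 4.
The 3 cells of cage a must have product 30, leaving R1C4 = 5.
Cage a needs product 30, so R2C4 = 3.
Row 3 already has 6, leaving R3C4 = 2.
5 is placed in row 4, which forces R4C2 = 1.
Cage b has product 30, which forces R5C2 = 5.
The 4 cells of cage c must have product 40, so R6C4 = 4.
Row 1 already has 5, leaving R1C1 = 1.
The 3 cells of cage j must have product 8, which forces R2C2 = 2.
The 3 cells of cage j must have product 8, which forces R2C3 = 1.
Row 2 already has 1, which forces R2C5 = 5.
Column 2 now contains 1, so R3C2 = 4.
Row 4 already has 1; hence R4C1 = 2.
Cage f needs product 72; hence R5C3 = 4.
Column 4 now contains 4, so R5C4 = 1.
The 4 cells of cage f must have product 72, which forces R5C5 = 3.
Column 5 now contains 5, leaving R6C5 = 1.
Row 6 now contains 1, leaving R6C6 = 5.
Row 2 now contains 5, so R2C1 = 4.
Row 3 already has 4; hence R3C1 = 5.
Column 6 now contains 5, which forces R3C6 = 1.
The full grid is 1 3 6 5 2 4 / 4 2 1 3 5 6 / 5 4 3 2 6 1 / 2 1 5 6 4 3 / 6 5 4 1 3 2 / 3 6 2 4 1 5.

4 2 1 3 5 6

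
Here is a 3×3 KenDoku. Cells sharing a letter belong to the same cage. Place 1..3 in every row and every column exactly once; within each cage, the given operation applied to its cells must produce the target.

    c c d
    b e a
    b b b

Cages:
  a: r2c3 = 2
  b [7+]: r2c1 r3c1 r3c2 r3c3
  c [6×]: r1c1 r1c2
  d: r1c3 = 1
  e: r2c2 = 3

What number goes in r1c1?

3

D is a freebie, leaving r1c3 = 1.
Cage b has sum 7, leaving r2c1 = 1.
Cage e is a single given cell; hence r2c2 = 3.
Cage a is a single given cell, leaving r2c3 = 2.
Column 3 already has 2, so r3c3 = 3.
The two cells of cage c must have product 6; hence r1c1 = 3.
Column 2 already has 3, leaving r1c2 = 2.
Row 3 already has 3, which forces r3c1 = 2.
The 4 cells of cage b must have sum 7, leaving r3c2 = 1.
The full grid is 3 2 1 / 1 3 2 / 2 1 3.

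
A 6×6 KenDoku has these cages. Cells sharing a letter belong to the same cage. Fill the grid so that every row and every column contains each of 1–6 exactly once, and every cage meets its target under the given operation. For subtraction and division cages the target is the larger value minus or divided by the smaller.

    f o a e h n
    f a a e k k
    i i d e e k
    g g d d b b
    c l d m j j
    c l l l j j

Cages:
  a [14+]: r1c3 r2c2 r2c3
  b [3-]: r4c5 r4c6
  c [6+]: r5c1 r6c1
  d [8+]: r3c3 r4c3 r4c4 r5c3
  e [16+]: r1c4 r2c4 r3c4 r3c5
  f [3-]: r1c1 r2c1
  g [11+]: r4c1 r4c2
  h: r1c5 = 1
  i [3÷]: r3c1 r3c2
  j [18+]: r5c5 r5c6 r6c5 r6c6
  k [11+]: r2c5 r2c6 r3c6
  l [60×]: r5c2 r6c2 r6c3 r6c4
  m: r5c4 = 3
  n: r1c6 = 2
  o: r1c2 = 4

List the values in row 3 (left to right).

1 3 2 4 5 6

O is a freebie, so r1c2 = 4.
H is a freebie, leaving r1c5 = 1.
Cage n is given, so r1c6 = 2.
M is a freebie, leaving r5c4 = 3.
Cage b needs two cells with difference 3; hence r4c5 = 4.
Cage b needs two cells with difference 3; hence r4c6 = 1.
The 4 cells of cage d must have sum 8, so r4c3 = 3.
1 is placed in row 4, leaving r4c4 = 2.
Row 1 needs a 3, and only r1c1 is open for it.
Cage f's pair has difference 3; hence r2c1 = 6.
Column 1 now contains 6; hence r4c1 = 5.
5 is placed in row 4, leaving r4c2 = 6.
The two cells of cage i must have quotient 3, so r3c1 = 1.
Cage i's pair has quotient 3, leaving r3c2 = 3.
1 is placed in row 3, so r3c3 = 2.
1 is placed in row 3; hence r3c4 = 4.
2 is placed in column 3, so r5c3 = 1.
Cage a has sum 14, leaving r1c3 = 5.
Row 1 already has 5, so r1c4 = 6.
Column 2 now contains 3; hence r2c2 = 5.
Cage a needs sum 14, so r2c3 = 4.
4 is placed in column 4, so r2c4 = 1.
The 3 cells of cage k must have sum 11, leaving r2c5 = 2.
Row 2 now contains 4, leaving r2c6 = 3.
5 is placed in column 2, so r5c2 = 2.
2 is placed in column 2, so r6c2 = 1.
Column 3 now contains 5, which forces r6c3 = 6.
Column 4 already has 1; hence r6c4 = 5.
Row 6 now contains 5, leaving r6c5 = 3.
Row 6 now contains 5, which forces r6c6 = 4.
The 4 cells of cage e must have sum 16, leaving r3c5 = 5.
Cage k has sum 11, which forces r3c6 = 6.
Row 5 already has 2, so r5c1 = 4.
Column 5 now contains 5, leaving r5c5 = 6.
Column 6 now contains 6; hence r5c6 = 5.
Row 6 now contains 4, which forces r6c1 = 2.
The full grid is 3 4 5 6 1 2 / 6 5 4 1 2 3 / 1 3 2 4 5 6 / 5 6 3 2 4 1 / 4 2 1 3 6 5 / 2 1 6 5 3 4.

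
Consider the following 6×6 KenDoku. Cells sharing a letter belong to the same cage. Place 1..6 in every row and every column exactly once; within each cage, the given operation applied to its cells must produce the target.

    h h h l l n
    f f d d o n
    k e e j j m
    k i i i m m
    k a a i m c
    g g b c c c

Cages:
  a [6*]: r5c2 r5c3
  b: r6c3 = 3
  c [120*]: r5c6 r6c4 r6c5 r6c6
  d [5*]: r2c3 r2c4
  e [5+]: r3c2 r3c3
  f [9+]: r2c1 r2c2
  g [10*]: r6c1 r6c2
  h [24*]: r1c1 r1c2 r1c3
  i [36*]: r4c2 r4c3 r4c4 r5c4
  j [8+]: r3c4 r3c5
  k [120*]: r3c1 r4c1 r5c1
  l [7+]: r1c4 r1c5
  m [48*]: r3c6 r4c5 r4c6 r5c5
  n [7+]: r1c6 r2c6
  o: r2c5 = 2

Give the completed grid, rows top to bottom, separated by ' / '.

1 4 6 2 5 3 / 3 6 5 1 2 4 / 6 1 4 5 3 2 / 5 2 1 3 4 6 / 4 3 2 6 1 5 / 2 5 3 4 6 1

O is a freebie, leaving r2c5 = 2.
B is a freebie, so r6c3 = 3.
Row 1 needs a 5, and only r1c5 is open for it.
Cage l's pair has sum 7; hence r1c4 = 2.
2 is placed in column 4, leaving r3c4 = 5.
The two cells of cage d must have product 5, leaving r2c3 = 5.
5 is placed in column 4, which forces r2c4 = 1.
The two cells of cage j must have sum 8, so r3c5 = 3.
The only place for 3 in row 1 is r1c6.
Cage n's pair has sum 7; hence r2c6 = 4.
Row 3 needs a 2, and only r3c6 is open for it.
Row 3 needs a 6, and only r3c1 is open for it.
6 is placed in column 1, which forces r2c1 = 3.
Cage f's pair has sum 9, which forces r2c2 = 6.
The 3 cells of cage h must have product 24; hence r1c3 = 6.
6 is placed in column 3, which forces r5c3 = 2.
Column 3 now contains 2, leaving r4c3 = 1.
Row 4 now contains 1, which forces r4c6 = 6.
The two cells of cage a must have product 6, leaving r5c2 = 3.
3 is placed in row 5, so r5c4 = 6.
Column 4 now contains 6, so r6c4 = 4.
Cage e's pair has sum 5; hence r3c2 = 1.
Column 3 now contains 1, leaving r3c3 = 4.
Column 2 now contains 3; hence r4c2 = 2.
Column 4 now contains 4, leaving r4c4 = 3.
Row 4 already has 6, so r4c5 = 4.
Cage m has product 48, leaving r5c5 = 1.
Row 5 now contains 1, which forces r5c6 = 5.
Column 2 already has 2, so r6c2 = 5.
The 4 cells of cage c must have product 120, so r6c5 = 6.
5 is placed in column 6, so r6c6 = 1.
The 3 cells of cage h must have product 24, leaving r1c1 = 1.
Column 2 now contains 1, which forces r1c2 = 4.
4 is placed in row 4, which forces r4c1 = 5.
5 is placed in row 5, which forces r5c1 = 4.
Row 6 already has 5, so r6c1 = 2.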